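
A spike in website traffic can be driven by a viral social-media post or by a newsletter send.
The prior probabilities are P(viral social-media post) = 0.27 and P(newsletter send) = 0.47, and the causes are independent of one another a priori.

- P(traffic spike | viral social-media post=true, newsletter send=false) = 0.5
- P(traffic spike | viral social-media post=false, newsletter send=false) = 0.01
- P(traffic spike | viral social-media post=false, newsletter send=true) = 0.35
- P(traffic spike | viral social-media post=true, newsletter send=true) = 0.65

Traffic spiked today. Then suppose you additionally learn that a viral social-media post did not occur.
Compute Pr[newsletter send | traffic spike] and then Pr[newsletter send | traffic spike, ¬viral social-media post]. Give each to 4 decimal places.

Weight on newsletter send=true, given the evidence: 0.120085 + 0.082485 = 0.202570
The normalizing constant is 0.01*0.73*0.53 + 0.35*0.73*0.47 + 0.5*0.27*0.53 + 0.65*0.27*0.47 = 0.277989
P(newsletter send | traffic spike) = 0.202570/0.277989 ≈ 0.7287

Now also conditioning on viral social-media post≠true:
Sum P(traffic spike|·) weighted by the priors over both values of newsletter send:
  P(traffic spike | ¬viral social-media post) = 0.01·0.53 + 0.35·0.47
        = 0.005300 + 0.164500 = 0.169800
Keeping only the newsletter send-present terms gives 0.164500, so
  P(newsletter send | traffic spike, ¬viral social-media post) = 0.164500 / 0.169800 ≈ 0.9688
With viral social-media post excluded, newsletter send must carry more of the explanatory weight for the traffic spike.

Pr[newsletter send | traffic spike] ≈ 0.7287; Pr[newsletter send | traffic spike, ¬viral social-media post] ≈ 0.9688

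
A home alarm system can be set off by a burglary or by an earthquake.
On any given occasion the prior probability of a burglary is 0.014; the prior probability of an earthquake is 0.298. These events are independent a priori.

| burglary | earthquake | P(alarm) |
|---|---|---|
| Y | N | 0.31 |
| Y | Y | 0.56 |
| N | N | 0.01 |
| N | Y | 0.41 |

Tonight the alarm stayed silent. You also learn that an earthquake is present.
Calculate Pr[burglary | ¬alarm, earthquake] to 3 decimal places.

By total probability over both values of burglary:
  P(¬alarm | earthquake) = 0.59·0.986 + 0.44·0.014
        = 0.581740 + 0.006160 = 0.587900
Keeping only the burglary-present terms gives 0.006160, so
  P(burglary | ¬alarm, earthquake) = 0.006160 / 0.587900 ≈ 0.010

Pr[burglary | ¬alarm, earthquake] ≈ 0.010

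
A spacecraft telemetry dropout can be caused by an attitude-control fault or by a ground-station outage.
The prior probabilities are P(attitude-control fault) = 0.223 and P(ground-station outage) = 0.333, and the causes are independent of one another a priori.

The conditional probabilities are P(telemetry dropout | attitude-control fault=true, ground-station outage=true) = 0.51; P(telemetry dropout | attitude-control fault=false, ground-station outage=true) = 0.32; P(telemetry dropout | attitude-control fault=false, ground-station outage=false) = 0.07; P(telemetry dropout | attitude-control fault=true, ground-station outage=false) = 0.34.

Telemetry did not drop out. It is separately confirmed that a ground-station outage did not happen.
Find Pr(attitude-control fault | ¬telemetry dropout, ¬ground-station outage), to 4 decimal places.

Sum P(¬telemetry dropout|·) weighted by the priors over both values of attitude-control fault:
  P(¬telemetry dropout | ¬ground-station outage) = 0.93·0.777 + 0.66·0.223
        = 0.722610 + 0.147180 = 0.869790
The terms with attitude-control fault present sum to 0.147180, so
  P(attitude-control fault | ¬telemetry dropout, ¬ground-station outage) = 0.147180 / 0.869790 ≈ 0.1692

Pr(attitude-control fault | ¬telemetry dropout, ¬ground-station outage) ≈ 0.1692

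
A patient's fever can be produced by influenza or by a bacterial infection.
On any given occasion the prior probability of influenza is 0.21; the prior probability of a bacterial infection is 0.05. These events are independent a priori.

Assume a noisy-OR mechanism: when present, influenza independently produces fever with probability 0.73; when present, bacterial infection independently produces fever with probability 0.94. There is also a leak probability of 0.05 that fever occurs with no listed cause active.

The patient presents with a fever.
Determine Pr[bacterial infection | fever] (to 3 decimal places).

Under noisy-OR, P(fever | causes) = 1 − (1−0.05)·∏(1−qᵢ) over the active causes.
For the numerator, keep only bacterial infection=true terms: 0.037249 + 0.010338 = 0.047587
Denominator P(fever): 0.05*0.79*0.95 + 0.943*0.79*0.05 + 0.7435*0.21*0.95 + 0.98461*0.21*0.05 = 0.233440
Posterior = 0.047587 / 0.233440 ≈ 0.204

Pr[bacterial infection | fever] ≈ 0.204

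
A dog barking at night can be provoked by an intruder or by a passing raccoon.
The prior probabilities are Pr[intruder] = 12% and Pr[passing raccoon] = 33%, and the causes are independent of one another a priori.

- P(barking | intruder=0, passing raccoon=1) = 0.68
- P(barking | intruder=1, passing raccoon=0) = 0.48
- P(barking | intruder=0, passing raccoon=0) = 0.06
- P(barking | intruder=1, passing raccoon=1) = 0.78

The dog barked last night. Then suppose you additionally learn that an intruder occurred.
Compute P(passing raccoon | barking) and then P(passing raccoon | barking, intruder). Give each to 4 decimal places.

Weight on passing raccoon=true, given the evidence: 0.197472 + 0.030888 = 0.228360
Normalizer over all consistent configurations: 0.06×0.88×0.67 + 0.68×0.88×0.33 + 0.48×0.12×0.67 + 0.78×0.12×0.33 = 0.302328
Posterior = 0.228360 / 0.302328 ≈ 0.7553

With the extra evidence:
P(barking | intruder) = 0.48×0.67 + 0.78×0.33 = 0.321600 + 0.257400 = 0.579000
Of this, 0.257400 comes from 0.78×0.33 (the passing raccoon=true cases).
So P(passing raccoon | barking, intruder) = 0.257400/0.579000 ≈ 0.4446.

P(passing raccoon | barking) ≈ 0.7553; P(passing raccoon | barking, intruder) ≈ 0.4446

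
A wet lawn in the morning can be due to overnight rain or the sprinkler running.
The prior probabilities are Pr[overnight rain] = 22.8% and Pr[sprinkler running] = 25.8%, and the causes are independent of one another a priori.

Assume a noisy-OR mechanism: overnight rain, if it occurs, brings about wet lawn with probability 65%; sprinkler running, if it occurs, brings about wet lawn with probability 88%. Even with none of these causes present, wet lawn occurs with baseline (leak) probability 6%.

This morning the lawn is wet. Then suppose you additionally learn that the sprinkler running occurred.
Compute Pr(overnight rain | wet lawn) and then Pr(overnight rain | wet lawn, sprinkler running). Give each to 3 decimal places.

Pr(overnight rain | wet lawn) ≈ 0.446; Pr(overnight rain | wet lawn, sprinkler running) ≈ 0.242

Under noisy-OR, P(wet lawn | causes) = 1 − (1−0.06)·∏(1−qᵢ) over the active causes.
P(wet lawn) = 0.06·0.772·0.742 + 0.8872·0.772·0.258 + 0.671·0.228·0.742 + 0.96052·0.228·0.258 = 0.034369 + 0.176709 + 0.113517 + 0.056502 = 0.381097
The overnight rain-present share is 0.113517 + 0.056502 = 0.170019.
Hence the posterior is 0.170019/0.381097 ≈ 0.446.

With the extra evidence:
P(wet lawn | sprinkler running) = 0.8872*0.772 + 0.96052*0.228 = 0.684918 + 0.218999 = 0.903917
Restricting to configurations with overnight rain present: 0.96052*0.228 = 0.218999.
Hence the posterior is 0.218999/0.903917 ≈ 0.242.
Conditioning on sprinkler running lowers the posterior on overnight rain: the classic explaining-away effect in a common-effect structure.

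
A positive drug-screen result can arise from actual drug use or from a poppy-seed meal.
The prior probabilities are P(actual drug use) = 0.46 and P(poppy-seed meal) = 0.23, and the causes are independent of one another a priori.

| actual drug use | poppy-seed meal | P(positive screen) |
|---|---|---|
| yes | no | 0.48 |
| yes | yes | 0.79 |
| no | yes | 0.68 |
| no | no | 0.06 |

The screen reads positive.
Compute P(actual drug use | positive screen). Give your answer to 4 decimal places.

Enumerate the 4 (actual drug use, poppy-seed meal) configurations and weight by the priors:
  P(positive screen) = 0.06·0.54·0.77 + 0.68·0.54·0.23 + 0.48·0.46·0.77 + 0.79·0.46·0.23
        = 0.024948 + 0.084456 + 0.170016 + 0.083582 = 0.363002
The terms with actual drug use present sum to 0.253598, so
  P(actual drug use | positive screen) = 0.253598 / 0.363002 ≈ 0.6986

P(actual drug use | positive screen) ≈ 0.6986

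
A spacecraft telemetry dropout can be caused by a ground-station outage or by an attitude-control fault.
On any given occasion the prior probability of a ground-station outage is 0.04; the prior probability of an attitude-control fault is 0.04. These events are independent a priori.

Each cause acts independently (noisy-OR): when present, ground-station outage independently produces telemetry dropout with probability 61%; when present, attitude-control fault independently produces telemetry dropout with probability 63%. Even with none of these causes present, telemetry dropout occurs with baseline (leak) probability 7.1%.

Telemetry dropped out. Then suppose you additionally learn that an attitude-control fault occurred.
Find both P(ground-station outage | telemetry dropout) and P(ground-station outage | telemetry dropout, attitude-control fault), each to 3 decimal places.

Under noisy-OR, P(telemetry dropout | causes) = 1 − (1−0.071)·∏(1−qᵢ) over the active causes.
For the numerator, keep only ground-station outage=true terms: 0.024487 + 0.001386 = 0.025873
Denominator P(telemetry dropout): 0.071*0.96*0.96 + 0.65627*0.96*0.04 + 0.63769*0.04*0.96 + 0.865945*0.04*0.04 = 0.116508
P(ground-station outage | telemetry dropout) = 0.025873/0.116508 ≈ 0.222

Now also conditioning on attitude-control fault=true:
P(telemetry dropout | attitude-control fault) = 0.65627·0.96 + 0.865945·0.04 = 0.630019 + 0.034638 = 0.664657
Of this, 0.034638 comes from 0.865945·0.04 (the ground-station outage=true cases).
Hence the posterior is 0.034638/0.664657 ≈ 0.052.
The drop from 0.222 to 0.052 is the explaining-away (discounting) effect.

P(ground-station outage | telemetry dropout) ≈ 0.222; P(ground-station outage | telemetry dropout, attitude-control fault) ≈ 0.052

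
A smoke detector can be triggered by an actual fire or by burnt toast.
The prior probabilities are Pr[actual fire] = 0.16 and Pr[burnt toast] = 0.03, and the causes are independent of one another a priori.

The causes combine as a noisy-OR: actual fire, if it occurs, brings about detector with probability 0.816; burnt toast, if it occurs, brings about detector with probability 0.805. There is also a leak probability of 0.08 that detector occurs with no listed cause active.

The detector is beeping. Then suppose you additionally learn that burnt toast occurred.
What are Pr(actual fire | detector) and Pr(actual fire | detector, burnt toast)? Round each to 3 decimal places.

Pr(actual fire | detector) ≈ 0.609; Pr(actual fire | detector, burnt toast) ≈ 0.183

Under noisy-OR, P(detector | causes) = 1 − (1−0.08)·∏(1−qᵢ) over the active causes.
P(detector) = 0.08×0.84×0.97 + 0.8206×0.84×0.03 + 0.83072×0.16×0.97 + 0.96699×0.16×0.03 = 0.065184 + 0.020679 + 0.128928 + 0.004642 = 0.219433
Of this, 0.133570 comes from 0.128928 + 0.004642 (the actual fire=true cases).
So P(actual fire | detector) = 0.133570/0.219433 ≈ 0.609.

Now also conditioning on burnt toast=true:
By total probability over both values of actual fire:
  P(detector | burnt toast) = 0.8206×0.84 + 0.96699×0.16
        = 0.689304 + 0.154718 = 0.844022
Configurations with actual fire contribute 0.154718, so
  P(actual fire | detector, burnt toast) = 0.154718 / 0.844022 ≈ 0.183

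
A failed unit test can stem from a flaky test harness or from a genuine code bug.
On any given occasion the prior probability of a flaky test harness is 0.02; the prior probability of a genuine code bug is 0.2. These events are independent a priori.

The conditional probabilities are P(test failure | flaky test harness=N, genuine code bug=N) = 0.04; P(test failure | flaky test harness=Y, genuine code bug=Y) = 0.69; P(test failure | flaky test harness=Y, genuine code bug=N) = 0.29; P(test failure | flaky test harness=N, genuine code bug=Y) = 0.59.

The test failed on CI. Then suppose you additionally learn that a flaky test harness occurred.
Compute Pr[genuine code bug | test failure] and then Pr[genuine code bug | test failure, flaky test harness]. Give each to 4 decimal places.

Pr[genuine code bug | test failure] ≈ 0.7668; Pr[genuine code bug | test failure, flaky test harness] ≈ 0.3730

Weight on genuine code bug=true, given the evidence: 0.115640 + 0.002760 = 0.118400
Normalizer over all consistent configurations: 0.04×0.98×0.8 + 0.59×0.98×0.2 + 0.29×0.02×0.8 + 0.69×0.02×0.2 = 0.154400
Posterior = 0.118400 / 0.154400 ≈ 0.7668

Now also conditioning on flaky test harness=true:
Sum P(test failure|·) weighted by the priors over both values of genuine code bug:
  P(test failure | flaky test harness) = 0.29·0.8 + 0.69·0.2
        = 0.232000 + 0.138000 = 0.370000
Keeping only the genuine code bug-present terms gives 0.138000, so
  P(genuine code bug | test failure, flaky test harness) = 0.138000 / 0.370000 ≈ 0.3730
Conditioning on flaky test harness lowers the posterior on genuine code bug: the classic explaining-away effect in a common-effect structure.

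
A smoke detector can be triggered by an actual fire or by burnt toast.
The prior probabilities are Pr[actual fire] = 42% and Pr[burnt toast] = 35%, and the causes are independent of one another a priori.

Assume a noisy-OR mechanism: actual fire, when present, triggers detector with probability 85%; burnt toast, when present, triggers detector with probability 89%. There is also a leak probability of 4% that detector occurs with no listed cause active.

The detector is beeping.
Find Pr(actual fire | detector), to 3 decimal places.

Under noisy-OR, P(detector | causes) = 1 − (1−0.04)·∏(1−qᵢ) over the active causes.
Enumerate the 4 (actual fire, burnt toast) configurations and weight by the priors:
  P(detector) = 0.04*0.58*0.65 + 0.8944*0.58*0.35 + 0.856*0.42*0.65 + 0.98416*0.42*0.35
        = 0.015080 + 0.181563 + 0.233688 + 0.144672 = 0.575003
Keeping only the actual fire-present terms gives 0.378360, so
  P(actual fire | detector) = 0.378360 / 0.575003 ≈ 0.658

Pr(actual fire | detector) ≈ 0.658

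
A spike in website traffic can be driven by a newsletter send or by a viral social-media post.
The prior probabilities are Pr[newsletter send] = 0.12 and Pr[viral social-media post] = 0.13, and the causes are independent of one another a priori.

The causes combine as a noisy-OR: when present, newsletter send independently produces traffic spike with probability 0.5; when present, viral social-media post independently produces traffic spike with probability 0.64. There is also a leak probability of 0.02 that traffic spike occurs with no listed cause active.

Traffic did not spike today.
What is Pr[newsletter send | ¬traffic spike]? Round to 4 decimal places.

Pr[newsletter send | ¬traffic spike] ≈ 0.0638

Under noisy-OR, P(traffic spike | causes) = 1 − (1−0.02)·∏(1−qᵢ) over the active causes.
P(¬traffic spike) = 0.98×0.88×0.87 + 0.3528×0.88×0.13 + 0.49×0.12×0.87 + 0.1764×0.12×0.13 = 0.750288 + 0.040360 + 0.051156 + 0.002752 = 0.844556
The newsletter send-present share is 0.051156 + 0.002752 = 0.053908.
So P(newsletter send | ¬traffic spike) = 0.053908/0.844556 ≈ 0.0638.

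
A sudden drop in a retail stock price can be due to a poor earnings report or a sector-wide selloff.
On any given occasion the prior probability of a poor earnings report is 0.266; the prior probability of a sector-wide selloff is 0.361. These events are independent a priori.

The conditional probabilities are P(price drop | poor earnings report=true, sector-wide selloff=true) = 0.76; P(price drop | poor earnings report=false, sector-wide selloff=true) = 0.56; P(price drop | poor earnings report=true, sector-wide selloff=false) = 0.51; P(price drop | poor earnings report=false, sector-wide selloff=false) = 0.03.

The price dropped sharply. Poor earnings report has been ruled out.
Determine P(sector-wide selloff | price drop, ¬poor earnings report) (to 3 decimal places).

Sum P(price drop|·) weighted by the priors over both values of sector-wide selloff:
  P(price drop | ¬poor earnings report) = 0.03·0.639 + 0.56·0.361
        = 0.019170 + 0.202160 = 0.221330
The terms with sector-wide selloff present sum to 0.202160, so
  P(sector-wide selloff | price drop, ¬poor earnings report) = 0.202160 / 0.221330 ≈ 0.913

P(sector-wide selloff | price drop, ¬poor earnings report) ≈ 0.913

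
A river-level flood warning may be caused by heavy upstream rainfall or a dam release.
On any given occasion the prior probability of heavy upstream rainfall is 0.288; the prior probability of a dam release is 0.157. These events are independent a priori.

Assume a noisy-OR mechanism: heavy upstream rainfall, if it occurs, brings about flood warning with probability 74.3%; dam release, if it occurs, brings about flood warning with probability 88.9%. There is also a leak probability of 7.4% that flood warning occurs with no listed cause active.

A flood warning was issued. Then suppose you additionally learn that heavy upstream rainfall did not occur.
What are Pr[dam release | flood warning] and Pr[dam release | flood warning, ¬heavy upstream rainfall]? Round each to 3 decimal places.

Pr[dam release | flood warning] ≈ 0.386; Pr[dam release | flood warning, ¬heavy upstream rainfall] ≈ 0.693

Under noisy-OR, P(flood warning | causes) = 1 − (1−0.074)·∏(1−qᵢ) over the active causes.
P(flood warning) = 0.074·0.712·0.843 + 0.897214·0.712·0.157 + 0.762018·0.288·0.843 + 0.973584·0.288·0.157 = 0.044416 + 0.100294 + 0.185006 + 0.044022 = 0.373738
Of this, 0.144316 comes from 0.100294 + 0.044022 (the dam release=true cases).
Hence the posterior is 0.144316/0.373738 ≈ 0.386.

With the extra evidence:
P(flood warning | ¬heavy upstream rainfall) = 0.074*0.843 + 0.897214*0.157 = 0.062382 + 0.140863 = 0.203245
Of this, 0.140863 comes from 0.897214*0.157 (the dam release=true cases).
So P(dam release | flood warning, ¬heavy upstream rainfall) = 0.140863/0.203245 ≈ 0.693.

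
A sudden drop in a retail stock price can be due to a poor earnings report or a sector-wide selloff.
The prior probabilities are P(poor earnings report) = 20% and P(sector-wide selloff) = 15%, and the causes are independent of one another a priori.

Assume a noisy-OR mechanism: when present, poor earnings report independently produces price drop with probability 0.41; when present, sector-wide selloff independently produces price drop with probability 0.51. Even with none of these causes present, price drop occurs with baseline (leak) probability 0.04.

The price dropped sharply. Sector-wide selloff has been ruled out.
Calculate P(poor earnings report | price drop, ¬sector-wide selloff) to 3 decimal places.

P(poor earnings report | price drop, ¬sector-wide selloff) ≈ 0.730

Under noisy-OR, P(price drop | causes) = 1 − (1−0.04)·∏(1−qᵢ) over the active causes.
Weight on poor earnings report=true, given the evidence: 0.4336*0.2 = 0.086720
Denominator P(price drop | ¬sector-wide selloff): 0.04*0.8 + 0.4336*0.2 = 0.118720
P(poor earnings report | price drop, ¬sector-wide selloff) = 0.086720/0.118720 ≈ 0.730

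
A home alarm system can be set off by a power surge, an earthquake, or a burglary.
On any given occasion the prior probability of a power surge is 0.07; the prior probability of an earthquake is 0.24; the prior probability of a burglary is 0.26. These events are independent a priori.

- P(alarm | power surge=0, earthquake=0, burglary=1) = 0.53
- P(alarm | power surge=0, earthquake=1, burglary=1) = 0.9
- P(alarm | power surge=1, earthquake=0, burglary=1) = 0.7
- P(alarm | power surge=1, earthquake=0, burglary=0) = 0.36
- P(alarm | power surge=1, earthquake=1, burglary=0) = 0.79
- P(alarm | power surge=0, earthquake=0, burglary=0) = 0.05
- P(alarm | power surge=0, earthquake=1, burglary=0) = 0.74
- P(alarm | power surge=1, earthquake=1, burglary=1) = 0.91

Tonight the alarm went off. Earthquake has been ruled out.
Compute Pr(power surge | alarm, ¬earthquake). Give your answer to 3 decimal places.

P(alarm | ¬earthquake) = 0.05·0.93·0.74 + 0.53·0.93·0.26 + 0.36·0.07·0.74 + 0.7·0.07·0.26 = 0.034410 + 0.128154 + 0.018648 + 0.012740 = 0.193952
Restricting to configurations with power surge present: 0.018648 + 0.012740 = 0.031388.
Hence the posterior is 0.031388/0.193952 ≈ 0.162.

Pr(power surge | alarm, ¬earthquake) ≈ 0.162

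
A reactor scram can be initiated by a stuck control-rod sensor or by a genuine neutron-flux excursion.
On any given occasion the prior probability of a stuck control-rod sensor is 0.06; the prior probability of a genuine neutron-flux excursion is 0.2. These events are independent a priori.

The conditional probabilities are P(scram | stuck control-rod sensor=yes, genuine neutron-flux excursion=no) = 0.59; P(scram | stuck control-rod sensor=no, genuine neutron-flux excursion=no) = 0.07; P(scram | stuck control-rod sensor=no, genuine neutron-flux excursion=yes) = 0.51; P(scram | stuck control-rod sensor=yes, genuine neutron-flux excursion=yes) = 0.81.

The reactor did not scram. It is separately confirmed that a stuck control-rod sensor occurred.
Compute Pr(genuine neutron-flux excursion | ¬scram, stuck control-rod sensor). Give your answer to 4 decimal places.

Pr(genuine neutron-flux excursion | ¬scram, stuck control-rod sensor) ≈ 0.1038

Numerator (weight on configurations with genuine neutron-flux excursion): 0.19·0.2 = 0.038000
The normalizing constant is 0.41·0.8 + 0.19·0.2 = 0.366000
P(genuine neutron-flux excursion | ¬scram, stuck control-rod sensor) = 0.038000/0.366000 ≈ 0.1038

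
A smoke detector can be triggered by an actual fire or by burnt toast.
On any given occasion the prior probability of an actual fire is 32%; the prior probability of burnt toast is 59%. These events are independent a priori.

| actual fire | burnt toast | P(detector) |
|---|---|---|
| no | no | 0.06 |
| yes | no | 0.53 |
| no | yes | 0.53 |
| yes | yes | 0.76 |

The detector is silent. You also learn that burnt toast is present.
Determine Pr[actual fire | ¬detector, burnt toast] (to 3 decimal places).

P(¬detector | burnt toast) = 0.47×0.68 + 0.24×0.32 = 0.319600 + 0.076800 = 0.396400
Restricting to configurations with actual fire present: 0.24×0.32 = 0.076800.
Hence the posterior is 0.076800/0.396400 ≈ 0.194.

Pr[actual fire | ¬detector, burnt toast] ≈ 0.194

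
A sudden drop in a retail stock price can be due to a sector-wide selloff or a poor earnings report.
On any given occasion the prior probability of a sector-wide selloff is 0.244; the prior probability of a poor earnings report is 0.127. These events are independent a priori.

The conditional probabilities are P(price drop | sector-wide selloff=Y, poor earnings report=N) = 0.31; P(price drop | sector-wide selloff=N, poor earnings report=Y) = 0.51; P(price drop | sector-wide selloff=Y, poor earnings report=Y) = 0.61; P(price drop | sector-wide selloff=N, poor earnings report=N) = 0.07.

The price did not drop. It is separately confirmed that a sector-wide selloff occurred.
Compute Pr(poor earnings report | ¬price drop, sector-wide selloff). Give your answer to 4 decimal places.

Pr(poor earnings report | ¬price drop, sector-wide selloff) ≈ 0.0760

Sum P(¬price drop|·) weighted by the priors over both values of poor earnings report:
  P(¬price drop | sector-wide selloff) = 0.69·0.873 + 0.39·0.127
        = 0.602370 + 0.049530 = 0.651900
Configurations with poor earnings report contribute 0.049530, so
  P(poor earnings report | ¬price drop, sector-wide selloff) = 0.049530 / 0.651900 ≈ 0.0760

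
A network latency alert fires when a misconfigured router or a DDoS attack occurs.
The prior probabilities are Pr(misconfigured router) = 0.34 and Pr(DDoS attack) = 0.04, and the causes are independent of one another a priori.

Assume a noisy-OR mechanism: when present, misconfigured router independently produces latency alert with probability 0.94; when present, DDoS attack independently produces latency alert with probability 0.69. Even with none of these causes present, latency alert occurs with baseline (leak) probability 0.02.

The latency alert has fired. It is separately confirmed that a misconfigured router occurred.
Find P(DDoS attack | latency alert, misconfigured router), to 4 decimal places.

P(DDoS attack | latency alert, misconfigured router) ≈ 0.0417

Under noisy-OR, P(latency alert | causes) = 1 − (1−0.02)·∏(1−qᵢ) over the active causes.
Numerator (weight on configurations with DDoS attack): 0.981772*0.04 = 0.039271
Normalizer over all consistent configurations: 0.9412*0.96 + 0.981772*0.04 = 0.942823
Posterior = 0.039271 / 0.942823 ≈ 0.0417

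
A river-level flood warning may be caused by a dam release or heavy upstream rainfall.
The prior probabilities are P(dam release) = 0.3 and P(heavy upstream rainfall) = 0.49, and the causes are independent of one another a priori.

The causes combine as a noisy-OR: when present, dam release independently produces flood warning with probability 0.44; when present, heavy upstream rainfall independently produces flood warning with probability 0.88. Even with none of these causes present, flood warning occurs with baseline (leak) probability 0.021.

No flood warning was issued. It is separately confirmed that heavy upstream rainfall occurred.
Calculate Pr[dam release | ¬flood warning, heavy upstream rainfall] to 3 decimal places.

Under noisy-OR, P(flood warning | causes) = 1 − (1−0.021)·∏(1−qᵢ) over the active causes.
Enumerate both values of dam release and weight by the priors:
  P(¬flood warning | heavy upstream rainfall) = 0.11748*0.7 + 0.065789*0.3
        = 0.082236 + 0.019737 = 0.101973
Keeping only the dam release-present terms gives 0.019737, so
  P(dam release | ¬flood warning, heavy upstream rainfall) = 0.019737 / 0.101973 ≈ 0.194

Pr[dam release | ¬flood warning, heavy upstream rainfall] ≈ 0.194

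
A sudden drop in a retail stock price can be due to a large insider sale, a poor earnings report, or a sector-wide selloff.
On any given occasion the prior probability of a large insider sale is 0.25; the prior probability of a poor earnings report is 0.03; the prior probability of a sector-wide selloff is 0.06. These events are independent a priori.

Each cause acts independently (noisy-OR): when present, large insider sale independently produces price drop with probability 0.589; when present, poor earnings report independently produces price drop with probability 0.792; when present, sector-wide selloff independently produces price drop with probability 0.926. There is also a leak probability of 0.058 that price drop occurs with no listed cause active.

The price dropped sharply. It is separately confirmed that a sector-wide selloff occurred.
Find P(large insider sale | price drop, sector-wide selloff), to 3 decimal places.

P(large insider sale | price drop, sector-wide selloff) ≈ 0.258

Under noisy-OR, P(price drop | causes) = 1 − (1−0.058)·∏(1−qᵢ) over the active causes.
Numerator (weight on configurations with large insider sale): 0.235552 + 0.007455 = 0.243007
Denominator P(price drop | sector-wide selloff): 0.930292·0.75·0.97 + 0.985501·0.75·0.03 + 0.97135·0.25·0.97 + 0.994041·0.25·0.03 = 0.941968
Posterior = 0.243007 / 0.941968 ≈ 0.258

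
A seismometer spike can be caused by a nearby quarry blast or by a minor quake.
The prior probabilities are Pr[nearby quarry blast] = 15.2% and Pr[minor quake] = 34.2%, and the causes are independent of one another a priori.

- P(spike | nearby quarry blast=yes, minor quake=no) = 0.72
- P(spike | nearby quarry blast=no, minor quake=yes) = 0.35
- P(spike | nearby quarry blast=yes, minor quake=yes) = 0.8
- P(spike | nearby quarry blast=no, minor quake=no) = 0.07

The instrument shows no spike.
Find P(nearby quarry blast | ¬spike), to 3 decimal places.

By total probability over the 4 (nearby quarry blast, minor quake) configurations:
  P(¬spike) = 0.93·0.848·0.658 + 0.65·0.848·0.342 + 0.28·0.152·0.658 + 0.2·0.152·0.342
        = 0.518925 + 0.188510 + 0.028004 + 0.010397 = 0.745836
Configurations with nearby quarry blast contribute 0.038401, so
  P(nearby quarry blast | ¬spike) = 0.038401 / 0.745836 ≈ 0.051

P(nearby quarry blast | ¬spike) ≈ 0.051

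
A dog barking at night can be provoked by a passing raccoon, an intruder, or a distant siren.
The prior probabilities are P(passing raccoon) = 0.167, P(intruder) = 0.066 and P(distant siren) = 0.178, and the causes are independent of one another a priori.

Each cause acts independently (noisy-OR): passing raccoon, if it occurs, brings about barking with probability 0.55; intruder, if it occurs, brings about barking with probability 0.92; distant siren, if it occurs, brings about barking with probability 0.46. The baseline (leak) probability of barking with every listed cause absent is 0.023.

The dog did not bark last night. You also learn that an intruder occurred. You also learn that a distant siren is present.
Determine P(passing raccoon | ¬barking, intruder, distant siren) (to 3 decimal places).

P(passing raccoon | ¬barking, intruder, distant siren) ≈ 0.083

Under noisy-OR, P(barking | causes) = 1 − (1−0.023)·∏(1−qᵢ) over the active causes.
Sum P(¬barking|·) weighted by the priors over both values of passing raccoon:
  P(¬barking | intruder, distant siren) = 0.042206·0.833 + 0.018993·0.167
        = 0.035158 + 0.003172 = 0.038330
The terms with passing raccoon present sum to 0.003172, so
  P(passing raccoon | ¬barking, intruder, distant siren) = 0.003172 / 0.038330 ≈ 0.083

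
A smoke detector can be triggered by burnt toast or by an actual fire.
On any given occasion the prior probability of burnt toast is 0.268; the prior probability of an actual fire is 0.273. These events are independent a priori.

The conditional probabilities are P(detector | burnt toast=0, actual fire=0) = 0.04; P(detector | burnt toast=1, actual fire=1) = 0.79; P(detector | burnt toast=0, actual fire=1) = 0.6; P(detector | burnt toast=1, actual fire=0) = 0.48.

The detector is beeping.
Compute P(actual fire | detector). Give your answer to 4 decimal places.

P(actual fire | detector) ≈ 0.6075

Weight on actual fire=true, given the evidence: 0.119902 + 0.057800 = 0.177702
Denominator P(detector): 0.04×0.732×0.727 + 0.6×0.732×0.273 + 0.48×0.268×0.727 + 0.79×0.268×0.273 = 0.292510
P(actual fire | detector) = 0.177702/0.292510 ≈ 0.6075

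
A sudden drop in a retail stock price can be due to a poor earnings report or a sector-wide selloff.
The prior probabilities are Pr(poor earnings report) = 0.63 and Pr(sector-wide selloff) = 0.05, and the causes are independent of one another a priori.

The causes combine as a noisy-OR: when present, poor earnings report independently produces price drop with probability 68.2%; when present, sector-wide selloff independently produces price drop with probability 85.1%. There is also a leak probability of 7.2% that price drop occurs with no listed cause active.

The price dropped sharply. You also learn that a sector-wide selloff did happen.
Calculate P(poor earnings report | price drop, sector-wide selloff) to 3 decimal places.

P(poor earnings report | price drop, sector-wide selloff) ≈ 0.654

Under noisy-OR, P(price drop | causes) = 1 − (1−0.072)·∏(1−qᵢ) over the active causes.
By total probability over both values of poor earnings report:
  P(price drop | sector-wide selloff) = 0.861728×0.37 + 0.95603×0.63
        = 0.318839 + 0.602299 = 0.921138
Configurations with poor earnings report contribute 0.602299, so
  P(poor earnings report | price drop, sector-wide selloff) = 0.602299 / 0.921138 ≈ 0.654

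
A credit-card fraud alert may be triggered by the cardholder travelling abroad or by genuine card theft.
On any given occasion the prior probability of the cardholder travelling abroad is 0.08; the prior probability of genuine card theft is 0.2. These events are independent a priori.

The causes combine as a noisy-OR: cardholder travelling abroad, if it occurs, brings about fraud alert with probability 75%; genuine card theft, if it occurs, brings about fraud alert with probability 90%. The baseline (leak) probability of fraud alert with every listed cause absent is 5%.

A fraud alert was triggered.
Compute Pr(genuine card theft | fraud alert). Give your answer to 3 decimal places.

Under noisy-OR, P(fraud alert | causes) = 1 − (1−0.05)·∏(1−qᵢ) over the active causes.
P(fraud alert) = 0.05·0.92·0.8 + 0.905·0.92·0.2 + 0.7625·0.08·0.8 + 0.97625·0.08·0.2 = 0.036800 + 0.166520 + 0.048800 + 0.015620 = 0.267740
Restricting to configurations with genuine card theft present: 0.166520 + 0.015620 = 0.182140.
P(genuine card theft | fraud alert) = 0.182140 / 0.267740 ≈ 0.680

Pr(genuine card theft | fraud alert) ≈ 0.680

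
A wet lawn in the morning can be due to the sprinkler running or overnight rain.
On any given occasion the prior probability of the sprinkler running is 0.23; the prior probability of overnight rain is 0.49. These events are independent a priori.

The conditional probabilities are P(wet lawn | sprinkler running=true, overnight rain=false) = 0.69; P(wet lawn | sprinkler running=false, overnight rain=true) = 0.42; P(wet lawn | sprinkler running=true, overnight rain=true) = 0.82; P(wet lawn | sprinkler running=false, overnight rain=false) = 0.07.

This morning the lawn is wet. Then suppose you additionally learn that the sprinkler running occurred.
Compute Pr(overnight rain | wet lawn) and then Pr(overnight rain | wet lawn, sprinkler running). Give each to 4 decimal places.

Numerator (weight on configurations with overnight rain): 0.158466 + 0.092414 = 0.250880
Normalizer over all consistent configurations: 0.07*0.77*0.51 + 0.42*0.77*0.49 + 0.69*0.23*0.51 + 0.82*0.23*0.49 = 0.359306
Posterior = 0.250880 / 0.359306 ≈ 0.6982

With the extra evidence:
P(wet lawn | sprinkler running) = 0.69*0.51 + 0.82*0.49 = 0.351900 + 0.401800 = 0.753700
Restricting to configurations with overnight rain present: 0.82*0.49 = 0.401800.
Hence the posterior is 0.401800/0.753700 ≈ 0.5331.

Pr(overnight rain | wet lawn) ≈ 0.6982; Pr(overnight rain | wet lawn, sprinkler running) ≈ 0.5331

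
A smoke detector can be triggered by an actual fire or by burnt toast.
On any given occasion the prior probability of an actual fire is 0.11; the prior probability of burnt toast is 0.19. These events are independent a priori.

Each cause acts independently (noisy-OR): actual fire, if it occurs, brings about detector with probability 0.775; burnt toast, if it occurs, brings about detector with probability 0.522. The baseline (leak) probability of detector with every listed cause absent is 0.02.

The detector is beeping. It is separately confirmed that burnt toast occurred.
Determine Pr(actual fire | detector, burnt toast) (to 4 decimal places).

Under noisy-OR, P(detector | causes) = 1 − (1−0.02)·∏(1−qᵢ) over the active causes.
Sum P(detector|·) weighted by the priors over both values of actual fire:
  P(detector | burnt toast) = 0.53156×0.89 + 0.894601×0.11
        = 0.473088 + 0.098406 = 0.571494
Keeping only the actual fire-present terms gives 0.098406, so
  P(actual fire | detector, burnt toast) = 0.098406 / 0.571494 ≈ 0.1722

Pr(actual fire | detector, burnt toast) ≈ 0.1722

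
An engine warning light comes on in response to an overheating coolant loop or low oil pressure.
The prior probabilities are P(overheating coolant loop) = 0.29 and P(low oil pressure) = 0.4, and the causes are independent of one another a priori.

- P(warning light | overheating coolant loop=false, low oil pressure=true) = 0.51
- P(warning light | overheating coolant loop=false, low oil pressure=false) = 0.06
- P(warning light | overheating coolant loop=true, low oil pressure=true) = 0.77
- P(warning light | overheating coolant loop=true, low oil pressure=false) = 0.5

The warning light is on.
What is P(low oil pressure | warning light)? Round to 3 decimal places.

P(low oil pressure | warning light) ≈ 0.675

Sum P(warning light|·) weighted by the priors over the 4 (overheating coolant loop, low oil pressure) configurations:
  P(warning light) = 0.06*0.71*0.6 + 0.51*0.71*0.4 + 0.5*0.29*0.6 + 0.77*0.29*0.4
        = 0.025560 + 0.144840 + 0.087000 + 0.089320 = 0.346720
Keeping only the low oil pressure-present terms gives 0.234160, so
  P(low oil pressure | warning light) = 0.234160 / 0.346720 ≈ 0.675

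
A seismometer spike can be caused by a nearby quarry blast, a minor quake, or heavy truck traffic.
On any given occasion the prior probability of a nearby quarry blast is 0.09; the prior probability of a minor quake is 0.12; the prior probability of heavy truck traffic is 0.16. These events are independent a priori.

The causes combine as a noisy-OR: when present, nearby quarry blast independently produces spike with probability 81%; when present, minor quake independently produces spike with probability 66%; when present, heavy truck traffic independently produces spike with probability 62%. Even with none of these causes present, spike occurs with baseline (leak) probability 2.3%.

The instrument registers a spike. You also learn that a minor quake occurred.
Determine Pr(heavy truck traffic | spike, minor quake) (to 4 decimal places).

Pr(heavy truck traffic | spike, minor quake) ≈ 0.1955

Under noisy-OR, P(spike | causes) = 1 − (1−0.023)·∏(1−qᵢ) over the active causes.
P(spike | minor quake) = 0.66782×0.91×0.84 + 0.873772×0.91×0.16 + 0.936886×0.09×0.84 + 0.976017×0.09×0.16 = 0.510482 + 0.127221 + 0.070829 + 0.014055 = 0.722587
The heavy truck traffic-present share is 0.127221 + 0.014055 = 0.141276.
Hence the posterior is 0.141276/0.722587 ≈ 0.1955.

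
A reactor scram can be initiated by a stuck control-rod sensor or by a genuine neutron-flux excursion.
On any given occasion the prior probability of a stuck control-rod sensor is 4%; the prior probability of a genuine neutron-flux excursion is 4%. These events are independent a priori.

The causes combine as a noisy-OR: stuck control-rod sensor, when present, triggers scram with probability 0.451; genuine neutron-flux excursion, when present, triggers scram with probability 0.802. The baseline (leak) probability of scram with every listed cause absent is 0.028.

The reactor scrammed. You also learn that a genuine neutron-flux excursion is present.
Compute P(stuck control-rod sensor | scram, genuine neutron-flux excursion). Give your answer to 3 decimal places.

Under noisy-OR, P(scram | causes) = 1 − (1−0.028)·∏(1−qᵢ) over the active causes.
Weight on stuck control-rod sensor=true, given the evidence: 0.894342·0.04 = 0.035774
Denominator P(scram | genuine neutron-flux excursion): 0.807544·0.96 + 0.894342·0.04 = 0.811016
Posterior = 0.035774 / 0.811016 ≈ 0.044

P(stuck control-rod sensor | scram, genuine neutron-flux excursion) ≈ 0.044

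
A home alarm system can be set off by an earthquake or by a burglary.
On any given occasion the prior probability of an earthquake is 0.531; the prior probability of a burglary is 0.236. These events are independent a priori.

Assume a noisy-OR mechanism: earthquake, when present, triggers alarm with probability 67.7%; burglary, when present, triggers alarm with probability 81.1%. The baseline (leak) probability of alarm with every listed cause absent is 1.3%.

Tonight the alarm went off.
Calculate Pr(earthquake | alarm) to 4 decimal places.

Pr(earthquake | alarm) ≈ 0.8063

Under noisy-OR, P(alarm | causes) = 1 − (1−0.013)·∏(1−qᵢ) over the active causes.
P(alarm) = 0.013×0.469×0.764 + 0.813457×0.469×0.236 + 0.681199×0.531×0.764 + 0.939747×0.531×0.236 = 0.004658 + 0.090037 + 0.276352 + 0.117765 = 0.488812
The earthquake-present share is 0.276352 + 0.117765 = 0.394117.
Hence the posterior is 0.394117/0.488812 ≈ 0.8063.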